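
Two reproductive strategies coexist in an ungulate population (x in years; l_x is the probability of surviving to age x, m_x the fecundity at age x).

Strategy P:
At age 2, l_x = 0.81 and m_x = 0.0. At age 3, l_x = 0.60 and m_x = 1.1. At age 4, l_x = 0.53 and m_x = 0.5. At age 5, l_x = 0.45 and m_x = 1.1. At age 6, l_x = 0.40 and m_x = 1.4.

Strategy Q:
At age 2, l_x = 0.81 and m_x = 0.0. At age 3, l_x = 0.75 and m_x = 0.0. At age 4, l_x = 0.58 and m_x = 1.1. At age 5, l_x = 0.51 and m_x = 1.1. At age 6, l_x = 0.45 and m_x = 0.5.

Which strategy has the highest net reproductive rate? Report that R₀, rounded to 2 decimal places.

1.98

Strategy P: R₀ = 0.81×0.0 + 0.60×1.1 + 0.53×0.5 + 0.45×1.1 + 0.40×1.4 = 1.9800
Strategy Q: R₀ = 0.81×0.0 + 0.75×0.0 + 0.58×1.1 + 0.51×1.1 + 0.45×0.5 = 1.4240
Highest R₀: strategy P with 1.9800.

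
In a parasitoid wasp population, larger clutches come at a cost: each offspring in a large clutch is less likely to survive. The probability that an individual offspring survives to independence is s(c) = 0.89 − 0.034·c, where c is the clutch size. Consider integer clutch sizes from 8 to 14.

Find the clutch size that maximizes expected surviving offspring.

Expected surviving offspring = c × s(c):
  c=8: 8 × 0.618 = 4.944
  c=9: 9 × 0.584 = 5.256
  c=10: 10 × 0.550 = 5.500
  c=11: 11 × 0.516 = 5.676
  c=12: 12 × 0.482 = 5.784
  c=13: 13 × 0.448 = 5.824
  c=14: 14 × 0.414 = 5.796
Maximum at c = 13 (5.824 surviving offspring).

13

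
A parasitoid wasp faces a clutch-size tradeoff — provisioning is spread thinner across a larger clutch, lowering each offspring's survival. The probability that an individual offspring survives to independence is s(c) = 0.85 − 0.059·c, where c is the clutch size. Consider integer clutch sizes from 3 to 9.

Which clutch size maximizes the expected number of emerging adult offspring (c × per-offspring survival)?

7

Expected emerging adult offspring = c × s(c):
  c=3: 3 × 0.673 = 2.019
  c=4: 4 × 0.614 = 2.456
  c=5: 5 × 0.555 = 2.775
  c=6: 6 × 0.496 = 2.976
  c=7: 7 × 0.437 = 3.059
  c=8: 8 × 0.378 = 3.024
  c=9: 9 × 0.319 = 2.871
Maximum at c = 7 (3.059 emerging adult offspring).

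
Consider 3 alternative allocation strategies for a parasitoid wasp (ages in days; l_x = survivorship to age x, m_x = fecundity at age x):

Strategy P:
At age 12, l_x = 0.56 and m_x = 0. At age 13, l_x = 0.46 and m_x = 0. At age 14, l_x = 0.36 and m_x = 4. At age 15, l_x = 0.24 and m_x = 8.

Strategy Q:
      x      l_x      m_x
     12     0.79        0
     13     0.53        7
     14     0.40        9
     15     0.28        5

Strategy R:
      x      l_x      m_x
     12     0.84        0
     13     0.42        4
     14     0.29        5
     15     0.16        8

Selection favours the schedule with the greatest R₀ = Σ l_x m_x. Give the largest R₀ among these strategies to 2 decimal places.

Strategy P: R₀ = 0.56×0 + 0.46×0 + 0.36×4 + 0.24×8 = 3.3600
Strategy Q: R₀ = 0.79×0 + 0.53×7 + 0.40×9 + 0.28×5 = 8.7100
Strategy R: R₀ = 0.84×0 + 0.42×4 + 0.29×5 + 0.16×8 = 4.4100
Highest R₀: strategy Q with 8.7100.

8.71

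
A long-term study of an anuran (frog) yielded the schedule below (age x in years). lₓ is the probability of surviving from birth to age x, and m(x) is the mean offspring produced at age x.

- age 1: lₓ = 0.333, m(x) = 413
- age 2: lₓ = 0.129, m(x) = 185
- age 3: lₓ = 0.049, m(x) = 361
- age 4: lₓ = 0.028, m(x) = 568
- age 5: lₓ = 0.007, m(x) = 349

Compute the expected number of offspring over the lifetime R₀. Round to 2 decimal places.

197.43

R₀ = Σ lₓ m(x):
  age 1: 0.333 × 413 = 137.5290
  age 2: 0.129 × 185 = 23.8650
  age 3: 0.049 × 361 = 17.6890
  age 4: 0.028 × 568 = 15.9040
  age 5: 0.007 × 349 = 2.4430
R₀ = 137.5290 + 23.8650 + 17.6890 + 15.9040 + 2.4430 = 197.4300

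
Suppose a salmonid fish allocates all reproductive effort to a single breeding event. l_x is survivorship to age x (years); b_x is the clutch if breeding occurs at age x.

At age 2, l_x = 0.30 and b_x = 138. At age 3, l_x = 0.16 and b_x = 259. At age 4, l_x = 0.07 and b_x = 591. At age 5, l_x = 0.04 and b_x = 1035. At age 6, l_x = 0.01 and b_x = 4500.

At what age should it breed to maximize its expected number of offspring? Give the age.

Expected offspring if breeding at age x = l_x × b_x:
  age 2: 0.30 × 138 = 41.400
  age 3: 0.16 × 259 = 41.440
  age 4: 0.07 × 591 = 41.370
  age 5: 0.04 × 1035 = 41.400
  age 6: 0.01 × 4500 = 45.000
Maximum at age 6 (45.000).

6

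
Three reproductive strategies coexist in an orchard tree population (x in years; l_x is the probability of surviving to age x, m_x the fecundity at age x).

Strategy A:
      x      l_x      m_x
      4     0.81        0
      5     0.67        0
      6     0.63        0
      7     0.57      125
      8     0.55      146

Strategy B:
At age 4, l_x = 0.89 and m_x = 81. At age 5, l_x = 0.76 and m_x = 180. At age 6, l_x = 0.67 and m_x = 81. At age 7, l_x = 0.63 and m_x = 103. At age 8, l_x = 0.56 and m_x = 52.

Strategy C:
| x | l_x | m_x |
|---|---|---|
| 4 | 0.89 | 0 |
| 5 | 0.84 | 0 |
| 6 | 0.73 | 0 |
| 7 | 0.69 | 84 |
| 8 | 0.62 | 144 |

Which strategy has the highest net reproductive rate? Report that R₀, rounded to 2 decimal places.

357.17

Strategy A: R₀ = 0.81×0 + 0.67×0 + 0.63×0 + 0.57×125 + 0.55×146 = 151.5500
Strategy B: R₀ = 0.89×81 + 0.76×180 + 0.67×81 + 0.63×103 + 0.56×52 = 357.1700
Strategy C: R₀ = 0.89×0 + 0.84×0 + 0.73×0 + 0.69×84 + 0.62×144 = 147.2400
Highest R₀: strategy B with 357.1700.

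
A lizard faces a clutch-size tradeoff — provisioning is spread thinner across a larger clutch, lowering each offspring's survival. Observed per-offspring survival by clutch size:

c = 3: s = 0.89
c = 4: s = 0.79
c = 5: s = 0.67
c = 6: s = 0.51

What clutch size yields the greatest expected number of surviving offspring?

Expected surviving offspring = c × s(c):
  c=3: 3 × 0.89 = 2.670
  c=4: 4 × 0.79 = 3.160
  c=5: 5 × 0.67 = 3.350
  c=6: 6 × 0.51 = 3.060
Maximum at c = 5 (3.350 surviving offspring).

5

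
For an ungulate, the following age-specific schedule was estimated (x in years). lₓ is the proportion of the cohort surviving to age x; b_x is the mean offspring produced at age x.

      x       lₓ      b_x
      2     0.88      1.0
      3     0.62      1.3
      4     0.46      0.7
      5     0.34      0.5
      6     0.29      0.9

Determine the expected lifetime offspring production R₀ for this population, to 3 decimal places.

R₀ = Σ lₓ b_x:
  age 2: 0.88 × 1.0 = 0.8800
  age 3: 0.62 × 1.3 = 0.8060
  age 4: 0.46 × 0.7 = 0.3220
  age 5: 0.34 × 0.5 = 0.1700
  age 6: 0.29 × 0.9 = 0.2610
R₀ = 0.8800 + 0.8060 + 0.3220 + 0.1700 + 0.2610 = 2.4390

2.439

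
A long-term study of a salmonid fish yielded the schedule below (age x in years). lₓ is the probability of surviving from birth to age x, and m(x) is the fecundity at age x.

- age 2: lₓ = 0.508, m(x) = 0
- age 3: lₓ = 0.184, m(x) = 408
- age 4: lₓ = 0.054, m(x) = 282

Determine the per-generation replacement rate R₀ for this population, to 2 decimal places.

R₀ = Σ lₓ m(x):
  age 2: 0.508 × 0 = 0.0000
  age 3: 0.184 × 408 = 75.0720
  age 4: 0.054 × 282 = 15.2280
R₀ = 0.0000 + 75.0720 + 15.2280 = 90.3000

90.30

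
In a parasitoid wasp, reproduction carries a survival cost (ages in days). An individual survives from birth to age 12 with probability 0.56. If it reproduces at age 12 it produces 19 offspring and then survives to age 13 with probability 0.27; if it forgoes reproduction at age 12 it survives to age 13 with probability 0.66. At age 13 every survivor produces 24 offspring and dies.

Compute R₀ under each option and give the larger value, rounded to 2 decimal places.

breed at age 12: R₀ = 0.56 × (19 + 0.27 × 24) = 0.56 × 25.4800 = 14.2688
delay to age 13: R₀ = 0.56 × (0.66 × 24) = 0.56 × 15.8400 = 8.8704
Higher: breed at age 12 (14.2688).

14.27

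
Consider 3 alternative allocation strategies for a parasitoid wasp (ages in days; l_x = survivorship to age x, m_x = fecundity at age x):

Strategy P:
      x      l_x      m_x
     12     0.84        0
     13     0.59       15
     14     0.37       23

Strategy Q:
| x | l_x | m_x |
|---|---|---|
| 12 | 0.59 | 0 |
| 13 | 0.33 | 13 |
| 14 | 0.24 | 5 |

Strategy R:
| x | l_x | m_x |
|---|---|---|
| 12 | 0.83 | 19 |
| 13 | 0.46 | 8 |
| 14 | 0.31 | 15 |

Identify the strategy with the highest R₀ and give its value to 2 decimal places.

24.10

Strategy P: R₀ = 0.84×0 + 0.59×15 + 0.37×23 = 17.3600
Strategy Q: R₀ = 0.59×0 + 0.33×13 + 0.24×5 = 5.4900
Strategy R: R₀ = 0.83×19 + 0.46×8 + 0.31×15 = 24.1000
Highest R₀: strategy R with 24.1000.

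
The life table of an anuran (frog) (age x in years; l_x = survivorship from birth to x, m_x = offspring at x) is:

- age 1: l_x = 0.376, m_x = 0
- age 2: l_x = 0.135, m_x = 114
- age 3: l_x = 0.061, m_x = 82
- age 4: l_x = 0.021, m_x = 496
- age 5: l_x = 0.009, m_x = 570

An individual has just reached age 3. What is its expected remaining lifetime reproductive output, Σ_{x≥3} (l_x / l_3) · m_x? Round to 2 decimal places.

l_3 = 0.061. Conditional survival from age 3 to x is l_x / l_3.
  x=3: (0.061/0.061) × 82 = 82.0000
  x=4: (0.021/0.061) × 496 = 170.7541
  x=5: (0.009/0.061) × 570 = 84.0984
Sum = 82.0000 + 170.7541 + 84.0984 = 336.8525

336.85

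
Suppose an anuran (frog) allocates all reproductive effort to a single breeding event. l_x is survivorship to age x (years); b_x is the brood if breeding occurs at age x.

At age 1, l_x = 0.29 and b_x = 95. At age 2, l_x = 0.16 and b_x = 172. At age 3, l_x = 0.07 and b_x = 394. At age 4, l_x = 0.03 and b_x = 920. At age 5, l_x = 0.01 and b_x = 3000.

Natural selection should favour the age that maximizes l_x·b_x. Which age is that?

Expected offspring if breeding at age x = l_x × b_x:
  age 1: 0.29 × 95 = 27.550
  age 2: 0.16 × 172 = 27.520
  age 3: 0.07 × 394 = 27.580
  age 4: 0.03 × 920 = 27.600
  age 5: 0.01 × 3000 = 30.000
Maximum at age 5 (30.000).

5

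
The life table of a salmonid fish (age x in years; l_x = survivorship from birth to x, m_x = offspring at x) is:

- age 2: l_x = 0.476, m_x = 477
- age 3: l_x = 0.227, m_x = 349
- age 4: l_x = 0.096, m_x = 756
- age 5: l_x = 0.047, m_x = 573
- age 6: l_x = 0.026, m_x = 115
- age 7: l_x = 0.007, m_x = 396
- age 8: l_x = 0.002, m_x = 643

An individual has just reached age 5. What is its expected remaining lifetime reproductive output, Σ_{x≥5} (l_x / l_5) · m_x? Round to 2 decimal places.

722.96

l_5 = 0.047. Conditional survival from age 5 to x is l_x / l_5.
  x=5: (0.047/0.047) × 573 = 573.0000
  x=6: (0.026/0.047) × 115 = 63.6170
  x=7: (0.007/0.047) × 396 = 58.9787
  x=8: (0.002/0.047) × 643 = 27.3617
Sum = 573.0000 + 63.6170 + 58.9787 + 27.3617 = 722.9574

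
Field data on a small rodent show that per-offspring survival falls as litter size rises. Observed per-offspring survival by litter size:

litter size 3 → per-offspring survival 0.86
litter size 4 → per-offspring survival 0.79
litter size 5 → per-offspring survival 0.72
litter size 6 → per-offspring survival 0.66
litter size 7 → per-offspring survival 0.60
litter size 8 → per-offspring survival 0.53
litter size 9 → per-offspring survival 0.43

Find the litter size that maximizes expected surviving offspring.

8

Expected surviving offspring = c × s(c):
  c=3: 3 × 0.86 = 2.580
  c=4: 4 × 0.79 = 3.160
  c=5: 5 × 0.72 = 3.600
  c=6: 6 × 0.66 = 3.960
  c=7: 7 × 0.60 = 4.200
  c=8: 8 × 0.53 = 4.240
  c=9: 9 × 0.43 = 3.870
Maximum at c = 8 (4.240 surviving offspring).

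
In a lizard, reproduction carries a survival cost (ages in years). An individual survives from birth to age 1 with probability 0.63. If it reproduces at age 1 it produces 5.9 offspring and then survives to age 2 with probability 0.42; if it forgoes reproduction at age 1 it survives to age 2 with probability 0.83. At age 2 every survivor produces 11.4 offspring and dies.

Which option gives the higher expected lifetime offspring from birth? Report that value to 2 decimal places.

breed at age 1: R₀ = 0.63 × (5.9 + 0.42 × 11.4) = 0.63 × 10.6880 = 6.7334
delay to age 2: R₀ = 0.63 × (0.83 × 11.4) = 0.63 × 9.4620 = 5.9611
Higher: breed at age 1 (6.7334).

6.73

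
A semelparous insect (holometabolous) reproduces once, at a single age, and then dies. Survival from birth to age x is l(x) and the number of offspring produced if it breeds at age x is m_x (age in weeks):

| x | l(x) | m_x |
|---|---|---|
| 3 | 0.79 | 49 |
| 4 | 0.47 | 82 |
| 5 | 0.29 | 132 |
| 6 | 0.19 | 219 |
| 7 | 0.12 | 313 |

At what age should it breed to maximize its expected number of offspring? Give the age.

Expected offspring if breeding at age x = l(x) × m_x:
  age 3: 0.79 × 49 = 38.710
  age 4: 0.47 × 82 = 38.540
  age 5: 0.29 × 132 = 38.280
  age 6: 0.19 × 219 = 41.610
  age 7: 0.12 × 313 = 37.560
Maximum at age 6 (41.610).

6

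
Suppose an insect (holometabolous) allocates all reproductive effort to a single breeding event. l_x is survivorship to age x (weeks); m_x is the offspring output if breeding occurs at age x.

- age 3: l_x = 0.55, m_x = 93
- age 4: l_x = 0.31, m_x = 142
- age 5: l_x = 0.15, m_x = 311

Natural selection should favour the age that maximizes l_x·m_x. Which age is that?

3

Expected offspring if breeding at age x = l_x × m_x:
  age 3: 0.55 × 93 = 51.150
  age 4: 0.31 × 142 = 44.020
  age 5: 0.15 × 311 = 46.650
Maximum at age 3 (51.150).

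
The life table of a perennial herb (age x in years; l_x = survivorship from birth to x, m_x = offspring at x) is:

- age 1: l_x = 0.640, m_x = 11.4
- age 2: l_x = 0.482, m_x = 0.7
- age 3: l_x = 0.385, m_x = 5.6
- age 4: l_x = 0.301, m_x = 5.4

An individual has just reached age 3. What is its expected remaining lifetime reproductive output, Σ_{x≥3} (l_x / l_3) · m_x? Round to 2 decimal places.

9.82

l_3 = 0.385. Conditional survival from age 3 to x is l_x / l_3.
  x=3: (0.385/0.385) × 5.6 = 5.6000
  x=4: (0.301/0.385) × 5.4 = 4.2218
Sum = 5.6000 + 4.2218 = 9.8218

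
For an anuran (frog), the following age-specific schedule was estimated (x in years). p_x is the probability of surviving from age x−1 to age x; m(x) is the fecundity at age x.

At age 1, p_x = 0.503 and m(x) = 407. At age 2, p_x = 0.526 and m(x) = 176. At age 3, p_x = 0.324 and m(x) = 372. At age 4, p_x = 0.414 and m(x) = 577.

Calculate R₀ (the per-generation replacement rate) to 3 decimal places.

Survivorship from birth: l_x = p_1·p_2·…·p_x.
  l_1 = 0.50300
  l_2 = 0.26458
  l_3 = 0.08572
  l_4 = 0.03549
R₀ = Σ l_x m(x):
  age 1: 0.50300 × 407 = 204.7210
  age 2: 0.26458 × 176 = 46.5661
  age 3: 0.08572 × 372 = 31.8878
  age 4: 0.03549 × 577 = 20.4777
R₀ = 204.7210 + 46.5661 + 31.8878 + 20.4777 = 303.6526

303.653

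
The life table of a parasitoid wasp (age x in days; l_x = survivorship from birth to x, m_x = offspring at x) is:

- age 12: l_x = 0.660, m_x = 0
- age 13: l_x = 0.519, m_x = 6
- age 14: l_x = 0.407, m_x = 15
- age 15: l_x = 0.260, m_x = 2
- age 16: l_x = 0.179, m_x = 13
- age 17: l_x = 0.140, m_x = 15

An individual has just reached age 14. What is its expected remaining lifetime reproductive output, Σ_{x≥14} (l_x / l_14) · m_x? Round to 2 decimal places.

27.15

l_14 = 0.407. Conditional survival from age 14 to x is l_x / l_14.
  x=14: (0.407/0.407) × 15 = 15.0000
  x=15: (0.260/0.407) × 2 = 1.2776
  x=16: (0.179/0.407) × 13 = 5.7174
  x=17: (0.140/0.407) × 15 = 5.1597
Sum = 15.0000 + 1.2776 + 5.7174 + 5.1597 = 27.1548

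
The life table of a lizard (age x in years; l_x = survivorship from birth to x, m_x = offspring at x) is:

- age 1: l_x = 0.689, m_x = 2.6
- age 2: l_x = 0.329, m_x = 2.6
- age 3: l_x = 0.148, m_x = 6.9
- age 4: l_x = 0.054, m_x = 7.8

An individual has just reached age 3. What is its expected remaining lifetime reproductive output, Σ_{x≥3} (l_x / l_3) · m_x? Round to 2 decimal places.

l_3 = 0.148. Conditional survival from age 3 to x is l_x / l_3.
  x=3: (0.148/0.148) × 6.9 = 6.9000
  x=4: (0.054/0.148) × 7.8 = 2.8459
Sum = 6.9000 + 2.8459 = 9.7459

9.75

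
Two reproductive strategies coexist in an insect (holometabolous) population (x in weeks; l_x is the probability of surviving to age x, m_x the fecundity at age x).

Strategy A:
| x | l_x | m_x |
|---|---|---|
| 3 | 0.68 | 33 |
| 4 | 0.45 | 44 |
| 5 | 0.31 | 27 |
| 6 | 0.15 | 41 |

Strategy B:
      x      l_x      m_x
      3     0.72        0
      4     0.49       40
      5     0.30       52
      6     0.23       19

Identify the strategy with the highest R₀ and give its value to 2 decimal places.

56.76

Strategy A: R₀ = 0.68×33 + 0.45×44 + 0.31×27 + 0.15×41 = 56.7600
Strategy B: R₀ = 0.72×0 + 0.49×40 + 0.30×52 + 0.23×19 = 39.5700
Highest R₀: strategy A with 56.7600.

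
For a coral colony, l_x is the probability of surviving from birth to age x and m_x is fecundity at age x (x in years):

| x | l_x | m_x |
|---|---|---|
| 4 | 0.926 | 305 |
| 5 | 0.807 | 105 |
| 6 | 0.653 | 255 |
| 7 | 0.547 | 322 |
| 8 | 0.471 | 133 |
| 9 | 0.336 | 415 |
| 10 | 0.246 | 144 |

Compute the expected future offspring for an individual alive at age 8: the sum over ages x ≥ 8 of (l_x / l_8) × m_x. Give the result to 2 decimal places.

504.26

l_8 = 0.471. Conditional survival from age 8 to x is l_x / l_8.
  x=8: (0.471/0.471) × 133 = 133.0000
  x=9: (0.336/0.471) × 415 = 296.0510
  x=10: (0.246/0.471) × 144 = 75.2102
Sum = 133.0000 + 296.0510 + 75.2102 = 504.2611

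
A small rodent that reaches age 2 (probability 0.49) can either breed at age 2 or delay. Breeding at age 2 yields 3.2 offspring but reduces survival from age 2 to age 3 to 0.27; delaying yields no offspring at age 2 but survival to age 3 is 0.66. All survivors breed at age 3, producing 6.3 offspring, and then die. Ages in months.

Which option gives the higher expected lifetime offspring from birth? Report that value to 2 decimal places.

breed at age 2: R₀ = 0.49 × (3.2 + 0.27 × 6.3) = 0.49 × 4.9010 = 2.4015
delay to age 3: R₀ = 0.49 × (0.66 × 6.3) = 0.49 × 4.1580 = 2.0374
Higher: breed at age 2 (2.4015).

2.40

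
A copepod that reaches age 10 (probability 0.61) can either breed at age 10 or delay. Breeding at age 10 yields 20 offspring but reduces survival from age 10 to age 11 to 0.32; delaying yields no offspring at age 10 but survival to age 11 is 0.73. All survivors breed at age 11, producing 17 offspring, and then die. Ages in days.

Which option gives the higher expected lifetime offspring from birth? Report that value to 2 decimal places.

breed at age 10: R₀ = 0.61 × (20 + 0.32 × 17) = 0.61 × 25.4400 = 15.5184
delay to age 11: R₀ = 0.61 × (0.73 × 17) = 0.61 × 12.4100 = 7.5701
Higher: breed at age 10 (15.5184).

15.52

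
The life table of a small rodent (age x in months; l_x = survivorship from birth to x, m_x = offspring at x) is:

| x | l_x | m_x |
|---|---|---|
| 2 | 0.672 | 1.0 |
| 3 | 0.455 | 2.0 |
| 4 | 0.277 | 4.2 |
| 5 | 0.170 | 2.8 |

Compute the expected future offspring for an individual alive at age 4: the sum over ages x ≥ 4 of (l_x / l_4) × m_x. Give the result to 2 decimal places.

l_4 = 0.277. Conditional survival from age 4 to x is l_x / l_4.
  x=4: (0.277/0.277) × 4.2 = 4.2000
  x=5: (0.170/0.277) × 2.8 = 1.7184
Sum = 4.2000 + 1.7184 = 5.9184

5.92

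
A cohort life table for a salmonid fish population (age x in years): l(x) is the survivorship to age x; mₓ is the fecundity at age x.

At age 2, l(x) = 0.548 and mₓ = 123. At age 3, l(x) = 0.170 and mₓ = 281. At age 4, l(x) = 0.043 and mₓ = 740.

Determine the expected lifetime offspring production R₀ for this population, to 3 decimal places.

146.994

R₀ = Σ l(x) mₓ:
  age 2: 0.548 × 123 = 67.4040
  age 3: 0.170 × 281 = 47.7700
  age 4: 0.043 × 740 = 31.8200
R₀ = 67.4040 + 47.7700 + 31.8200 = 146.9940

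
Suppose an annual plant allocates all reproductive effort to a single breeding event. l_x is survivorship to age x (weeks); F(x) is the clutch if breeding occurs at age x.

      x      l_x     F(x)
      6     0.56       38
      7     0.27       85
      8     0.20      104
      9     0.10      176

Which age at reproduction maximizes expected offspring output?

7

Expected offspring if breeding at age x = l_x × F(x):
  age 6: 0.56 × 38 = 21.280
  age 7: 0.27 × 85 = 22.950
  age 8: 0.20 × 104 = 20.800
  age 9: 0.10 × 176 = 17.600
Maximum at age 7 (22.950).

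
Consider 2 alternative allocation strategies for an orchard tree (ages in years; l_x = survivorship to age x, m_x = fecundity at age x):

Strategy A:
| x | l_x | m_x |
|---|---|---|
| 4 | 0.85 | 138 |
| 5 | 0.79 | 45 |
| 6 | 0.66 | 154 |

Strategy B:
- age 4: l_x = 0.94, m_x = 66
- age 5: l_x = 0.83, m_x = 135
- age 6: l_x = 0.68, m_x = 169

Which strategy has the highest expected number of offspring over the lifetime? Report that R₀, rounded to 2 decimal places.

289.01

Strategy A: R₀ = 0.85×138 + 0.79×45 + 0.66×154 = 254.4900
Strategy B: R₀ = 0.94×66 + 0.83×135 + 0.68×169 = 289.0100
Highest R₀: strategy B with 289.0100.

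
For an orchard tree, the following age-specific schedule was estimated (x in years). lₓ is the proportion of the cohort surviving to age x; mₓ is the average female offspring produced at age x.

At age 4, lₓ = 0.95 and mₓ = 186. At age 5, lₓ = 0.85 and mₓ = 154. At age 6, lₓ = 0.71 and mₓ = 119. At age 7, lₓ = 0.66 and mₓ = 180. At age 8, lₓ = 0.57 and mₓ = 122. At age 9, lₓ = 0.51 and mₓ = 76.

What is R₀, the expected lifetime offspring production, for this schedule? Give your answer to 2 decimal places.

R₀ = Σ lₓ mₓ:
  age 4: 0.95 × 186 = 176.7000
  age 5: 0.85 × 154 = 130.9000
  age 6: 0.71 × 119 = 84.4900
  age 7: 0.66 × 180 = 118.8000
  age 8: 0.57 × 122 = 69.5400
  age 9: 0.51 × 76 = 38.7600
R₀ = 176.7000 + 130.9000 + 84.4900 + 118.8000 + 69.5400 + 38.7600 = 619.1900

619.19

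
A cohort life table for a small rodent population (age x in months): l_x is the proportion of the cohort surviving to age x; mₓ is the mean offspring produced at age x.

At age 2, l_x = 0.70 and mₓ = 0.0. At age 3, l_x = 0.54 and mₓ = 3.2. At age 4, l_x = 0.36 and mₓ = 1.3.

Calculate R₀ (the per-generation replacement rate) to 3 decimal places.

R₀ = Σ l_x mₓ:
  age 2: 0.70 × 0.0 = 0.0000
  age 3: 0.54 × 3.2 = 1.7280
  age 4: 0.36 × 1.3 = 0.4680
R₀ = 0.0000 + 1.7280 + 0.4680 = 2.1960

2.196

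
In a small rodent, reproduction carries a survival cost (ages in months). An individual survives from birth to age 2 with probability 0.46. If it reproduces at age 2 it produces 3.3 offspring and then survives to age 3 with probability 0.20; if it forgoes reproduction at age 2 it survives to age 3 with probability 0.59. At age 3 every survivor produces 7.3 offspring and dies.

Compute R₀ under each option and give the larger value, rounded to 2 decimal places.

2.19

breed at age 2: R₀ = 0.46 × (3.3 + 0.20 × 7.3) = 0.46 × 4.7600 = 2.1896
delay to age 3: R₀ = 0.46 × (0.59 × 7.3) = 0.46 × 4.3070 = 1.9812
Higher: breed at age 2 (2.1896).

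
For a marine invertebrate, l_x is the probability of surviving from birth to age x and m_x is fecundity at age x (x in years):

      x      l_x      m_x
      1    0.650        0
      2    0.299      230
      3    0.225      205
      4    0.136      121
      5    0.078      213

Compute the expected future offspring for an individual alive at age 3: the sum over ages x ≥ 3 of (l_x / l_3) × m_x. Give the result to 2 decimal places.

l_3 = 0.225. Conditional survival from age 3 to x is l_x / l_3.
  x=3: (0.225/0.225) × 205 = 205.0000
  x=4: (0.136/0.225) × 121 = 73.1378
  x=5: (0.078/0.225) × 213 = 73.8400
Sum = 205.0000 + 73.1378 + 73.8400 = 351.9778

351.98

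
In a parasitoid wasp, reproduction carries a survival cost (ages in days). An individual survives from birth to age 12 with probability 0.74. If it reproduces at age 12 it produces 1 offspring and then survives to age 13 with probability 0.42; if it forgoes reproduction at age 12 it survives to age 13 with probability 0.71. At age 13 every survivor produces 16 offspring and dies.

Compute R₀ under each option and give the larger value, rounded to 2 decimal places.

8.41

breed at age 12: R₀ = 0.74 × (1 + 0.42 × 16) = 0.74 × 7.7200 = 5.7128
delay to age 13: R₀ = 0.74 × (0.71 × 16) = 0.74 × 11.3600 = 8.4064
Higher: delay to age 13 (8.4064).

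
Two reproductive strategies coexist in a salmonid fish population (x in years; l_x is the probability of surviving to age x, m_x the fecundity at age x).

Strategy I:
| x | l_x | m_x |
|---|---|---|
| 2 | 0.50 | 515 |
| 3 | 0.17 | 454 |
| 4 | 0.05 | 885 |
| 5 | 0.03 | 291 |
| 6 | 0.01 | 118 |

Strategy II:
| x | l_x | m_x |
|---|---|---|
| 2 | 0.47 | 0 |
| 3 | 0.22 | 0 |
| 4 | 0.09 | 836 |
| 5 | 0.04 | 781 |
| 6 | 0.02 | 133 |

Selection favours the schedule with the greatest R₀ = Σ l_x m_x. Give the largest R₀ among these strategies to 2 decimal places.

Strategy I: R₀ = 0.50×515 + 0.17×454 + 0.05×885 + 0.03×291 + 0.01×118 = 388.8400
Strategy II: R₀ = 0.47×0 + 0.22×0 + 0.09×836 + 0.04×781 + 0.02×133 = 109.1400
Highest R₀: strategy I with 388.8400.

388.84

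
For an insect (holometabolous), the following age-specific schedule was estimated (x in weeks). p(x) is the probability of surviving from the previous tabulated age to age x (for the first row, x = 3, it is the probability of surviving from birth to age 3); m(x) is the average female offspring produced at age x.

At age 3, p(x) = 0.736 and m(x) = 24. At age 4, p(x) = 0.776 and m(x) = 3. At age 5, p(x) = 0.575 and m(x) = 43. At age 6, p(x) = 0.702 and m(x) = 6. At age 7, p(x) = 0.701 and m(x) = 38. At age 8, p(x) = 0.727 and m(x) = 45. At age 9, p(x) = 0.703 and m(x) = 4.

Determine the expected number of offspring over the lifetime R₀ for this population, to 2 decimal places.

Survivorship from birth: l_x = p_3·p_4·…·p_x.
  l_3 = 0.73600
  l_4 = 0.57114
  l_5 = 0.32840
  l_6 = 0.23054
  l_7 = 0.16161
  l_8 = 0.11749
  l_9 = 0.08259
R₀ = Σ l_x m(x):
  age 3: 0.73600 × 24 = 17.6640
  age 4: 0.57114 × 3 = 1.7134
  age 5: 0.32840 × 43 = 14.1212
  age 6: 0.23054 × 6 = 1.3832
  age 7: 0.16161 × 38 = 6.1412
  age 8: 0.11749 × 45 = 5.2870
  age 9: 0.08259 × 4 = 0.3304
R₀ = 17.6640 + 1.7134 + 14.1212 + 1.3832 + 6.1412 + 5.2870 + 0.3304 = 46.6405

46.64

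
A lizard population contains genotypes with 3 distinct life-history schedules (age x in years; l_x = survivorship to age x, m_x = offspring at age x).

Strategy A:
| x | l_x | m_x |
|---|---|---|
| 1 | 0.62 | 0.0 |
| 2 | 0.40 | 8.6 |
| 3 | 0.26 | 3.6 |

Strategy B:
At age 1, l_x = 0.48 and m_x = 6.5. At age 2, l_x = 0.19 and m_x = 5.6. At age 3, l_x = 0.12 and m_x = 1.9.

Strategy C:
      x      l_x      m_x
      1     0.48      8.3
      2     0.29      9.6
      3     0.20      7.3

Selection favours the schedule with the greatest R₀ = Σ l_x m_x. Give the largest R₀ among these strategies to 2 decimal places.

Strategy A: R₀ = 0.62×0.0 + 0.40×8.6 + 0.26×3.6 = 4.3760
Strategy B: R₀ = 0.48×6.5 + 0.19×5.6 + 0.12×1.9 = 4.4120
Strategy C: R₀ = 0.48×8.3 + 0.29×9.6 + 0.20×7.3 = 8.2280
Highest R₀: strategy C with 8.2280.

8.23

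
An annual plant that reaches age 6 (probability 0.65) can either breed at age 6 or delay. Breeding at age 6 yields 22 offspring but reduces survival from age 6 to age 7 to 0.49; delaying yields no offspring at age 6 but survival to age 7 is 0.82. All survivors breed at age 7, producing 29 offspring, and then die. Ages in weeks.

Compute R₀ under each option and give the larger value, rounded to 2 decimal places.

23.54

breed at age 6: R₀ = 0.65 × (22 + 0.49 × 29) = 0.65 × 36.2100 = 23.5365
delay to age 7: R₀ = 0.65 × (0.82 × 29) = 0.65 × 23.7800 = 15.4570
Higher: breed at age 6 (23.5365).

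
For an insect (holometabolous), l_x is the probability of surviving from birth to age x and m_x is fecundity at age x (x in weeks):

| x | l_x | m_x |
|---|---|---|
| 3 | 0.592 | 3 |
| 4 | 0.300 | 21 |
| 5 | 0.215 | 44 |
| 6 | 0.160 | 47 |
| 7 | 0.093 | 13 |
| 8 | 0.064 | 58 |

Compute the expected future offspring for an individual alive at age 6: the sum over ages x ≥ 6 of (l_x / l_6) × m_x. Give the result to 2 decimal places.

l_6 = 0.160. Conditional survival from age 6 to x is l_x / l_6.
  x=6: (0.160/0.160) × 47 = 47.0000
  x=7: (0.093/0.160) × 13 = 7.5562
  x=8: (0.064/0.160) × 58 = 23.2000
Sum = 47.0000 + 7.5562 + 23.2000 = 77.7563

77.76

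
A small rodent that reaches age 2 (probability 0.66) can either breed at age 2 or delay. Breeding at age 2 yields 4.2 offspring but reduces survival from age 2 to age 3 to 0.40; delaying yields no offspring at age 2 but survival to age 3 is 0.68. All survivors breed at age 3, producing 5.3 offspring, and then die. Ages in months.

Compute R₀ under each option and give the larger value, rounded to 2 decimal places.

4.17

breed at age 2: R₀ = 0.66 × (4.2 + 0.40 × 5.3) = 0.66 × 6.3200 = 4.1712
delay to age 3: R₀ = 0.66 × (0.68 × 5.3) = 0.66 × 3.6040 = 2.3786
Higher: breed at age 2 (4.1712).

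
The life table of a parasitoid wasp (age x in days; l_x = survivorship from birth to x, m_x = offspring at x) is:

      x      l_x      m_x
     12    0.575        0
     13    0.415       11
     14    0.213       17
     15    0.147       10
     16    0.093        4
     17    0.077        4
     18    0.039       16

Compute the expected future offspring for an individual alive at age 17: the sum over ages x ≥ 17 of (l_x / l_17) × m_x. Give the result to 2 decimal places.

12.10

l_17 = 0.077. Conditional survival from age 17 to x is l_x / l_17.
  x=17: (0.077/0.077) × 4 = 4.0000
  x=18: (0.039/0.077) × 16 = 8.1039
Sum = 4.0000 + 8.1039 = 12.1039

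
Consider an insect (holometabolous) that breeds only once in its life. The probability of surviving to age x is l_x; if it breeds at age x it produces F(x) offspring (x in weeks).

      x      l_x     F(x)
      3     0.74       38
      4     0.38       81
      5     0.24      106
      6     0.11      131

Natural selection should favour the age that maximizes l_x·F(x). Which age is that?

4

Expected offspring if breeding at age x = l_x × F(x):
  age 3: 0.74 × 38 = 28.120
  age 4: 0.38 × 81 = 30.780
  age 5: 0.24 × 106 = 25.440
  age 6: 0.11 × 131 = 14.410
Maximum at age 4 (30.780).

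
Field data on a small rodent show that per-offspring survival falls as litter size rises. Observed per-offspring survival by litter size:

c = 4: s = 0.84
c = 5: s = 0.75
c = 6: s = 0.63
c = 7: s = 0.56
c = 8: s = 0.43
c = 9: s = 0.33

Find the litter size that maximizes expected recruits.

Expected recruits = c × s(c):
  c=4: 4 × 0.84 = 3.360
  c=5: 5 × 0.75 = 3.750
  c=6: 6 × 0.63 = 3.780
  c=7: 7 × 0.56 = 3.920
  c=8: 8 × 0.43 = 3.440
  c=9: 9 × 0.33 = 2.970
Maximum at c = 7 (3.920 recruits).

7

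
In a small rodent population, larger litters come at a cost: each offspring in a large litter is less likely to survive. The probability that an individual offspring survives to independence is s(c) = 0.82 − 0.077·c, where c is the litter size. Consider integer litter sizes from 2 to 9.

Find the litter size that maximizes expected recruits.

Expected recruits = c × s(c):
  c=2: 2 × 0.666 = 1.332
  c=3: 3 × 0.589 = 1.767
  c=4: 4 × 0.512 = 2.048
  c=5: 5 × 0.435 = 2.175
  c=6: 6 × 0.358 = 2.148
  c=7: 7 × 0.281 = 1.967
  c=8: 8 × 0.204 = 1.632
  c=9: 9 × 0.127 = 1.143
Maximum at c = 5 (2.175 recruits).

5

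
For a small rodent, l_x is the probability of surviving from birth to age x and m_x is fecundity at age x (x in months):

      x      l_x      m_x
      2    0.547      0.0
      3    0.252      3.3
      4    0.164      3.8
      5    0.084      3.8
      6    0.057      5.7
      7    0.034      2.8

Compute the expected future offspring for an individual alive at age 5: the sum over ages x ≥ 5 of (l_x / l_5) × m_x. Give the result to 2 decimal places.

8.80

l_5 = 0.084. Conditional survival from age 5 to x is l_x / l_5.
  x=5: (0.084/0.084) × 3.8 = 3.8000
  x=6: (0.057/0.084) × 5.7 = 3.8679
  x=7: (0.034/0.084) × 2.8 = 1.1333
Sum = 3.8000 + 3.8679 + 1.1333 = 8.8012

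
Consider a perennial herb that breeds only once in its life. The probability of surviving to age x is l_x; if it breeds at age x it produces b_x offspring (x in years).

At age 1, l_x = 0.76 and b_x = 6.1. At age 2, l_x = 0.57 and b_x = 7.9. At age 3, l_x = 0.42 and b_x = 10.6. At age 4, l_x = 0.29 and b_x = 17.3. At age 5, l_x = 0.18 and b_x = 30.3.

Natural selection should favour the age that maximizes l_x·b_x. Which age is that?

Expected offspring if breeding at age x = l_x × b_x:
  age 1: 0.76 × 6.1 = 4.636
  age 2: 0.57 × 7.9 = 4.503
  age 3: 0.42 × 10.6 = 4.452
  age 4: 0.29 × 17.3 = 5.017
  age 5: 0.18 × 30.3 = 5.454
Maximum at age 5 (5.454).

5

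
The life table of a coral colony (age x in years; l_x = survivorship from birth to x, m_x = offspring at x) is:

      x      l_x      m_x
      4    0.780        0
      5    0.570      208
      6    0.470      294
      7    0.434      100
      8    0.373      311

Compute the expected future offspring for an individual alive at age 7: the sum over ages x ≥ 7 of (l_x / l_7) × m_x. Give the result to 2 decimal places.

367.29

l_7 = 0.434. Conditional survival from age 7 to x is l_x / l_7.
  x=7: (0.434/0.434) × 100 = 100.0000
  x=8: (0.373/0.434) × 311 = 267.2880
Sum = 100.0000 + 267.2880 = 367.2880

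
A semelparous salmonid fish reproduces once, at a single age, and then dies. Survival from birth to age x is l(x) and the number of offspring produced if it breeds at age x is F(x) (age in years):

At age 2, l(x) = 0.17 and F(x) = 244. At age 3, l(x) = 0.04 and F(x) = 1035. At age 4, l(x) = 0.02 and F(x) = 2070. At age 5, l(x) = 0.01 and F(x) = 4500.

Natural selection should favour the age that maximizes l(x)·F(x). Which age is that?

Expected offspring if breeding at age x = l(x) × F(x):
  age 2: 0.17 × 244 = 41.480
  age 3: 0.04 × 1035 = 41.400
  age 4: 0.02 × 2070 = 41.400
  age 5: 0.01 × 4500 = 45.000
Maximum at age 5 (45.000).

5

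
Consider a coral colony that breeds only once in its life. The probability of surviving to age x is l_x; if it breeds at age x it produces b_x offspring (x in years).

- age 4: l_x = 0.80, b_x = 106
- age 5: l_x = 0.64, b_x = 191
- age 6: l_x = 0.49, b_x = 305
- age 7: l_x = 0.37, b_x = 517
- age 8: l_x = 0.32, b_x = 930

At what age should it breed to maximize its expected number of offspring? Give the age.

Expected offspring if breeding at age x = l_x × b_x:
  age 4: 0.80 × 106 = 84.800
  age 5: 0.64 × 191 = 122.240
  age 6: 0.49 × 305 = 149.450
  age 7: 0.37 × 517 = 191.290
  age 8: 0.32 × 930 = 297.600
Maximum at age 8 (297.600).

8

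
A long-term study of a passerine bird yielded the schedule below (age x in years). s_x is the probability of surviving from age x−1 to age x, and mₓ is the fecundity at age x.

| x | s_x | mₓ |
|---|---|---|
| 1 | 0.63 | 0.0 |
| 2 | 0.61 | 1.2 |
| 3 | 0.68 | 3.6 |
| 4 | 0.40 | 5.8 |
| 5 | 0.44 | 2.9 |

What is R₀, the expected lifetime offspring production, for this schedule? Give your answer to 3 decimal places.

Survivorship from birth: l_x = s_1·s_2·…·s_x.
  l_1 = 0.63000
  l_2 = 0.38430
  l_3 = 0.26132
  l_4 = 0.10453
  l_5 = 0.04599
R₀ = Σ l_x mₓ:
  age 1: 0.63000 × 0.0 = 0.0000
  age 2: 0.38430 × 1.2 = 0.4612
  age 3: 0.26132 × 3.6 = 0.9408
  age 4: 0.10453 × 5.8 = 0.6063
  age 5: 0.04599 × 2.9 = 0.1334
R₀ = 0.0000 + 0.4612 + 0.9408 + 0.6063 + 0.1334 = 2.1416

2.142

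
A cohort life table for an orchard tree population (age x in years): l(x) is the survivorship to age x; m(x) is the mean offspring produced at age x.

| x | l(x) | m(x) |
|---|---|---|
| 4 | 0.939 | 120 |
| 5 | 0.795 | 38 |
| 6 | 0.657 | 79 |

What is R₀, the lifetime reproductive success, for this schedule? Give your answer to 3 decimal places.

R₀ = Σ l(x) m(x):
  age 4: 0.939 × 120 = 112.6800
  age 5: 0.795 × 38 = 30.2100
  age 6: 0.657 × 79 = 51.9030
R₀ = 112.6800 + 30.2100 + 51.9030 = 194.7930

194.793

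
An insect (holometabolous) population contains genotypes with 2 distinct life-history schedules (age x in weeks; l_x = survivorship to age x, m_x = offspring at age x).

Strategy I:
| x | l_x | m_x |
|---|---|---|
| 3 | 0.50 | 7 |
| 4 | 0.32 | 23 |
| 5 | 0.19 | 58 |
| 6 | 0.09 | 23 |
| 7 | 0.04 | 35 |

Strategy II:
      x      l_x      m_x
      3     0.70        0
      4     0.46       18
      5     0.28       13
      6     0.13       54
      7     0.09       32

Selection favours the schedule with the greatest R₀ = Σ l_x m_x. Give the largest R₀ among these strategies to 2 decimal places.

25.35

Strategy I: R₀ = 0.50×7 + 0.32×23 + 0.19×58 + 0.09×23 + 0.04×35 = 25.3500
Strategy II: R₀ = 0.70×0 + 0.46×18 + 0.28×13 + 0.13×54 + 0.09×32 = 21.8200
Highest R₀: strategy I with 25.3500.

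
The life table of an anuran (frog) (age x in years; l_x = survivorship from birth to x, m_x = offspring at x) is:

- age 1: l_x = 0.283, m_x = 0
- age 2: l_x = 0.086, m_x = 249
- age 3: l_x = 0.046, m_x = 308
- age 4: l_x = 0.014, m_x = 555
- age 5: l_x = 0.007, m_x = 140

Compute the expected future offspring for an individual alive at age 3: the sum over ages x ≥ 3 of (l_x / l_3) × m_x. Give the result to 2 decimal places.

498.22

l_3 = 0.046. Conditional survival from age 3 to x is l_x / l_3.
  x=3: (0.046/0.046) × 308 = 308.0000
  x=4: (0.014/0.046) × 555 = 168.9130
  x=5: (0.007/0.046) × 140 = 21.3043
Sum = 308.0000 + 168.9130 + 21.3043 = 498.2174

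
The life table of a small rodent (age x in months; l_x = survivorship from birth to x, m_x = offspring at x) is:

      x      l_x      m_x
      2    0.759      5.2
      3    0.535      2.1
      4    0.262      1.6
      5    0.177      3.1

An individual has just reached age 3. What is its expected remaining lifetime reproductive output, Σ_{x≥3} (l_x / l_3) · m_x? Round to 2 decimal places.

l_3 = 0.535. Conditional survival from age 3 to x is l_x / l_3.
  x=3: (0.535/0.535) × 2.1 = 2.1000
  x=4: (0.262/0.535) × 1.6 = 0.7836
  x=5: (0.177/0.535) × 3.1 = 1.0256
Sum = 2.1000 + 0.7836 + 1.0256 = 3.9092

3.91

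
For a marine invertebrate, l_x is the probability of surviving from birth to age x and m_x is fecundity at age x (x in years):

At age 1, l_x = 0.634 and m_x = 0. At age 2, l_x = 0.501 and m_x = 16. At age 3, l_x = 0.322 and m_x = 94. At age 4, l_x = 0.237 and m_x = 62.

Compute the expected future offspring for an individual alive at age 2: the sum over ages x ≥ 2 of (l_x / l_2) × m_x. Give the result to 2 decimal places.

l_2 = 0.501. Conditional survival from age 2 to x is l_x / l_2.
  x=2: (0.501/0.501) × 16 = 16.0000
  x=3: (0.322/0.501) × 94 = 60.4152
  x=4: (0.237/0.501) × 62 = 29.3293
Sum = 16.0000 + 60.4152 + 29.3293 = 105.7445

105.74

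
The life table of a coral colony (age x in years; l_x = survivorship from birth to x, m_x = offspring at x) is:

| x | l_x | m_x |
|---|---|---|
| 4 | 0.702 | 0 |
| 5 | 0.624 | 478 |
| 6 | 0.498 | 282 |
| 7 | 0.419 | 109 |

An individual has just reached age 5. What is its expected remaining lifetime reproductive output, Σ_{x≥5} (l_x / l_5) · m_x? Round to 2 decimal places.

l_5 = 0.624. Conditional survival from age 5 to x is l_x / l_5.
  x=5: (0.624/0.624) × 478 = 478.0000
  x=6: (0.498/0.624) × 282 = 225.0577
  x=7: (0.419/0.624) × 109 = 73.1907
Sum = 478.0000 + 225.0577 + 73.1907 = 776.2484

776.25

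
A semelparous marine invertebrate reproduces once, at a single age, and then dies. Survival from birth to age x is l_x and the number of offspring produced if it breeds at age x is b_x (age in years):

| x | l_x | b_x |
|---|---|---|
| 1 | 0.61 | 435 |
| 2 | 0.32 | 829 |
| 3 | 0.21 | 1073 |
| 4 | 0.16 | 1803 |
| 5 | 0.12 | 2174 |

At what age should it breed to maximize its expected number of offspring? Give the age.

Expected offspring if breeding at age x = l_x × b_x:
  age 1: 0.61 × 435 = 265.350
  age 2: 0.32 × 829 = 265.280
  age 3: 0.21 × 1073 = 225.330
  age 4: 0.16 × 1803 = 288.480
  age 5: 0.12 × 2174 = 260.880
Maximum at age 4 (288.480).

4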